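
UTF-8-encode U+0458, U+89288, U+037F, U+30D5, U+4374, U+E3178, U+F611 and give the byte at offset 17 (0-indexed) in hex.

U+0458 → 2-byte form D1 98 at offsets 0–1.
U+89288 → 4-byte form F2 89 8A 88 at offsets 2–5.
U+037F → 2-byte form CD BF at offsets 6–7.
U+30D5 → 3-byte form E3 83 95 at offsets 8–10.
U+4374 → 3-byte form E4 8D B4 at offsets 11–13.
U+E3178 → 4-byte form F3 A3 85 B8 at offsets 14–17.
Offset 17 falls in char 6's range; it's byte 4 of F3 A3 85 B8 = 0xB8.

0xB8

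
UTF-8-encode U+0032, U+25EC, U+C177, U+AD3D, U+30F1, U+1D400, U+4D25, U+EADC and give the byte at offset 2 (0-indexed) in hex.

U+0032 → 1-byte form 32 at offsets 0–0.
U+25EC → 3-byte form E2 97 AC at offsets 1–3.
Offset 2 falls in char 2's range; it's byte 2 of E2 97 AC = 0x97.

0x97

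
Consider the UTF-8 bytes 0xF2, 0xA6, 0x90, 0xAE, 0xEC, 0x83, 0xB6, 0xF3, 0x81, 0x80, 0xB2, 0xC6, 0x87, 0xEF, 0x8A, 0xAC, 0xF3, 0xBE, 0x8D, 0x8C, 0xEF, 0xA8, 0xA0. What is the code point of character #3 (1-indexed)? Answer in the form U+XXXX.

Offset 0: leading byte 0xF2 = 11110010 → 4-byte char #1 = F2 A6 90 AE.
Offset 4: leading byte 0xEC = 11101100 → 3-byte char #2 = EC 83 B6.
Offset 7: leading byte 0xF3 = 11110011 → 4-byte char #3 = F3 81 80 B2.
Leading byte 0xF3 = 11110011 matches 11110xxx → 4-byte sequence.
Byte 1: 0xF3 = 11110011, payload 011 (3 bits).
Byte 2: 0x81 = 10000001 (10xxxxxx ✓), payload 000001.
Byte 3: 0x80 = 10000000 (10xxxxxx ✓), payload 000000.
Byte 4: 0xB2 = 10110010 (10xxxxxx ✓), payload 110010.
Concatenate: 011000001000000110010 = 0xC1032 (21 bits → U+C1032).

U+C1032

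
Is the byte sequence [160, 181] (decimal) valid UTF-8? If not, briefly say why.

Byte 0xA0 = 10100000 has the form 10xxxxxx — a continuation byte — but there is no preceding leading byte.

invalid (continuation byte with no leading byte)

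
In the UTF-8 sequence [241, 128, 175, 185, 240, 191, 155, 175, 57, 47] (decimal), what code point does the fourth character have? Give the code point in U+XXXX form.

Offset 0: leading byte 0xF1 = 11110001 → 4-byte char #1 = F1 80 AF B9.
Offset 4: leading byte 0xF0 = 11110000 → 4-byte char #2 = F0 BF 9B AF.
Offset 8: leading byte 0x39 = 00111001 → 1-byte char #3 = 39.
Offset 9: leading byte 0x2F = 00101111 → 1-byte char #4 = 2F.
Leading byte 0x2F = 00101111 matches 0xxxxxxx → 1-byte sequence.
Byte 1: 0x2F = 00101111, payload 0101111 (7 bits).
Concatenate: 0101111 = 0x2F (7 bits → U+002F).

U+002F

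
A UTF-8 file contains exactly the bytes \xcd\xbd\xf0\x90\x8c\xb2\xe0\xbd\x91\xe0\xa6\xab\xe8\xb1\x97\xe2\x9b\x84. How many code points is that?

6

Byte at offset 0: 0xCD = 11001101 → 2-byte char (#1). Advance 2.
Byte at offset 2: 0xF0 = 11110000 → 4-byte char (#2). Advance 4.
Byte at offset 6: 0xE0 = 11100000 → 3-byte char (#3). Advance 3.
Byte at offset 9: 0xE0 = 11100000 → 3-byte char (#4). Advance 3.
Byte at offset 12: 0xE8 = 11101000 → 3-byte char (#5). Advance 3.
Byte at offset 15: 0xE2 = 11100010 → 3-byte char (#6). Advance 3.
Reached end at offset 18 after 6 code points.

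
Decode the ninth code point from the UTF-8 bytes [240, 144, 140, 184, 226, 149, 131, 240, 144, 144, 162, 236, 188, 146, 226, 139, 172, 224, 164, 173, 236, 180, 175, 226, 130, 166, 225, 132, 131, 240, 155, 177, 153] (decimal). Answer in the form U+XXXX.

Offset 0: leading byte 0xF0 = 11110000 → 4-byte char #1 = F0 90 8C B8.
Offset 4: leading byte 0xE2 = 11100010 → 3-byte char #2 = E2 95 83.
Offset 7: leading byte 0xF0 = 11110000 → 4-byte char #3 = F0 90 90 A2.
Offset 11: leading byte 0xEC = 11101100 → 3-byte char #4 = EC BC 92.
Offset 14: leading byte 0xE2 = 11100010 → 3-byte char #5 = E2 8B AC.
Offset 17: leading byte 0xE0 = 11100000 → 3-byte char #6 = E0 A4 AD.
Offset 20: leading byte 0xEC = 11101100 → 3-byte char #7 = EC B4 AF.
Offset 23: leading byte 0xE2 = 11100010 → 3-byte char #8 = E2 82 A6.
Offset 26: leading byte 0xE1 = 11100001 → 3-byte char #9 = E1 84 83.
Leading byte 0xE1 = 11100001 matches 1110xxxx → 3-byte sequence.
Byte 1: 0xE1 = 11100001, payload 0001 (4 bits).
Byte 2: 0x84 = 10000100 (10xxxxxx ✓), payload 000100.
Byte 3: 0x83 = 10000011 (10xxxxxx ✓), payload 000011.
Concatenate: 0001000100000011 = 0x1103 (16 bits → U+1103).

U+1103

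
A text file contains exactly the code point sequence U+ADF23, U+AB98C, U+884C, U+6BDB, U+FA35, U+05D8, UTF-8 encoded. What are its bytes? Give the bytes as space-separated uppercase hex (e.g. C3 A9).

U+ADF23: 4-byte form → F2 AD BC A3.
U+AB98C: 4-byte form → F2 AB A6 8C.
U+884C: 3-byte form → E8 A1 8C.
U+6BDB: 3-byte form → E6 AF 9B.
U+FA35: 3-byte form → EF A8 B5.
U+05D8: 2-byte form → D7 98.
Concatenated (19 bytes): F2 AD BC A3 F2 AB A6 8C E8 A1 8C E6 AF 9B EF A8 B5 D7 98.

F2 AD BC A3 F2 AB A6 8C E8 A1 8C E6 AF 9B EF A8 B5 D7 98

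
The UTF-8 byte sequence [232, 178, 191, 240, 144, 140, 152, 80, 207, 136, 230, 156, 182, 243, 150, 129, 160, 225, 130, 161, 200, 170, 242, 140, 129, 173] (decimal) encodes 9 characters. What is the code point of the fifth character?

U+6736

Offset 0: leading byte 0xE8 = 11101000 → 3-byte char #1 = E8 B2 BF.
Offset 3: leading byte 0xF0 = 11110000 → 4-byte char #2 = F0 90 8C 98.
Offset 7: leading byte 0x50 = 01010000 → 1-byte char #3 = 50.
Offset 8: leading byte 0xCF = 11001111 → 2-byte char #4 = CF 88.
Offset 10: leading byte 0xE6 = 11100110 → 3-byte char #5 = E6 9C B6.
Leading byte 0xE6 = 11100110 matches 1110xxxx → 3-byte sequence.
Byte 1: 0xE6 = 11100110, payload 0110 (4 bits).
Byte 2: 0x9C = 10011100 (10xxxxxx ✓), payload 011100.
Byte 3: 0xB6 = 10110110 (10xxxxxx ✓), payload 110110.
Concatenate: 0110011100110110 = 0x6736 (16 bits → U+6736).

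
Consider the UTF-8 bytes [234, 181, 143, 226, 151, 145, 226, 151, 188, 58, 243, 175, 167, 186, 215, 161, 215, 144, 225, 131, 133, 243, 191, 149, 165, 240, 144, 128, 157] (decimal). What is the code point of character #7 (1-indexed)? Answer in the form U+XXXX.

Offset 0: leading byte 0xEA = 11101010 → 3-byte char #1 = EA B5 8F.
Offset 3: leading byte 0xE2 = 11100010 → 3-byte char #2 = E2 97 91.
Offset 6: leading byte 0xE2 = 11100010 → 3-byte char #3 = E2 97 BC.
Offset 9: leading byte 0x3A = 00111010 → 1-byte char #4 = 3A.
Offset 10: leading byte 0xF3 = 11110011 → 4-byte char #5 = F3 AF A7 BA.
Offset 14: leading byte 0xD7 = 11010111 → 2-byte char #6 = D7 A1.
Offset 16: leading byte 0xD7 = 11010111 → 2-byte char #7 = D7 90.
Leading byte 0xD7 = 11010111 matches 110xxxxx → 2-byte sequence.
Byte 1: 0xD7 = 11010111, payload 10111 (5 bits).
Byte 2: 0x90 = 10010000 (10xxxxxx ✓), payload 010000.
Concatenate: 10111010000 = 0x5D0 (11 bits → U+05D0).

U+05D0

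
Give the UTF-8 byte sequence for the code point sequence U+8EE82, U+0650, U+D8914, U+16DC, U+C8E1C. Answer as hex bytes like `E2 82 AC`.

F2 8E BA 82 D9 90 F3 98 A4 94 E1 9B 9C F3 88 B8 9C

U+8EE82: 4-byte form → F2 8E BA 82.
U+0650: 2-byte form → D9 90.
U+D8914: 4-byte form → F3 98 A4 94.
U+16DC: 3-byte form → E1 9B 9C.
U+C8E1C: 4-byte form → F3 88 B8 9C.
Concatenated (17 bytes): F2 8E BA 82 D9 90 F3 98 A4 94 E1 9B 9C F3 88 B8 9C.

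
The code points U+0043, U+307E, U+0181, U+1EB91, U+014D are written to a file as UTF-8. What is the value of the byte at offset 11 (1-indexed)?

0xC5

1-indexed offset 11 is 0-indexed offset 10.
U+0043 → 1-byte form 43 at offsets 0–0.
U+307E → 3-byte form E3 81 BE at offsets 1–3.
U+0181 → 2-byte form C6 81 at offsets 4–5.
U+1EB91 → 4-byte form F0 9E AE 91 at offsets 6–9.
U+014D → 2-byte form C5 8D at offsets 10–11.
Offset 10 falls in char 5's range; it's byte 1 of C5 8D = 0xC5.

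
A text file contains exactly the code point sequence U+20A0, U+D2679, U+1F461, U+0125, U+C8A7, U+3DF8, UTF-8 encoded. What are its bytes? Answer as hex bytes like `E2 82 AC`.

U+20A0: 3-byte form → E2 82 A0.
U+D2679: 4-byte form → F3 92 99 B9.
U+1F461: 4-byte form → F0 9F 91 A1.
U+0125: 2-byte form → C4 A5.
U+C8A7: 3-byte form → EC A2 A7.
U+3DF8: 3-byte form → E3 B7 B8.
Concatenated (19 bytes): E2 82 A0 F3 92 99 B9 F0 9F 91 A1 C4 A5 EC A2 A7 E3 B7 B8.

E2 82 A0 F3 92 99 B9 F0 9F 91 A1 C4 A5 EC A2 A7 E3 B7 B8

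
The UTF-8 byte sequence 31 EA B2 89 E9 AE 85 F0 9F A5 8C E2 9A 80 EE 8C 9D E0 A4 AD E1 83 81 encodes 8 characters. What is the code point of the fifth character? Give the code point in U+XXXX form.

Offset 0: leading byte 0x31 = 00110001 → 1-byte char #1 = 31.
Offset 1: leading byte 0xEA = 11101010 → 3-byte char #2 = EA B2 89.
Offset 4: leading byte 0xE9 = 11101001 → 3-byte char #3 = E9 AE 85.
Offset 7: leading byte 0xF0 = 11110000 → 4-byte char #4 = F0 9F A5 8C.
Offset 11: leading byte 0xE2 = 11100010 → 3-byte char #5 = E2 9A 80.
Leading byte 0xE2 = 11100010 matches 1110xxxx → 3-byte sequence.
Byte 1: 0xE2 = 11100010, payload 0010 (4 bits).
Byte 2: 0x9A = 10011010 (10xxxxxx ✓), payload 011010.
Byte 3: 0x80 = 10000000 (10xxxxxx ✓), payload 000000.
Concatenate: 0010011010000000 = 0x2680 (16 bits → U+2680).

U+2680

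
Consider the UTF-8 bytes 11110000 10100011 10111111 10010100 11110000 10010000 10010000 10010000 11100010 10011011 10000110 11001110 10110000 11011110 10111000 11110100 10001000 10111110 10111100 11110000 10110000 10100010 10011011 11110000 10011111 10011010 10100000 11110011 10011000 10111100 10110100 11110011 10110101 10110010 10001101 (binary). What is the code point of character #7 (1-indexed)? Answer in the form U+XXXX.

Offset 0: leading byte 0xF0 = 11110000 → 4-byte char #1 = F0 A3 BF 94.
Offset 4: leading byte 0xF0 = 11110000 → 4-byte char #2 = F0 90 90 90.
Offset 8: leading byte 0xE2 = 11100010 → 3-byte char #3 = E2 9B 86.
Offset 11: leading byte 0xCE = 11001110 → 2-byte char #4 = CE B0.
Offset 13: leading byte 0xDE = 11011110 → 2-byte char #5 = DE B8.
Offset 15: leading byte 0xF4 = 11110100 → 4-byte char #6 = F4 88 BE BC.
Offset 19: leading byte 0xF0 = 11110000 → 4-byte char #7 = F0 B0 A2 9B.
Leading byte 0xF0 = 11110000 matches 11110xxx → 4-byte sequence.
Byte 1: 0xF0 = 11110000, payload 000 (3 bits).
Byte 2: 0xB0 = 10110000 (10xxxxxx ✓), payload 110000.
Byte 3: 0xA2 = 10100010 (10xxxxxx ✓), payload 100010.
Byte 4: 0x9B = 10011011 (10xxxxxx ✓), payload 011011.
Concatenate: 000110000100010011011 = 0x3089B (21 bits → U+3089B).

U+3089B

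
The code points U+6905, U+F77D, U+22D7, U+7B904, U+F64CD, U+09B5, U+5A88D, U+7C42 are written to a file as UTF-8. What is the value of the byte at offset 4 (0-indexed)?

U+6905 → 3-byte form E6 A4 85 at offsets 0–2.
U+F77D → 3-byte form EF 9D BD at offsets 3–5.
Offset 4 falls in char 2's range; it's byte 2 of EF 9D BD = 0x9D.

0x9D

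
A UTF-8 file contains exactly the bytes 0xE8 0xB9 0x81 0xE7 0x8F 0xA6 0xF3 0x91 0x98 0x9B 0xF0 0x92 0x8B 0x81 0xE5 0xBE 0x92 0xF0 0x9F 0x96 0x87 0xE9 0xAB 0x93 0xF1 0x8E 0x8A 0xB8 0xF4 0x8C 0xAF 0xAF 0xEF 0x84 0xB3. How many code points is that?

10

Byte at offset 0: 0xE8 = 11101000 → 3-byte char (#1). Advance 3.
Byte at offset 3: 0xE7 = 11100111 → 3-byte char (#2). Advance 3.
Byte at offset 6: 0xF3 = 11110011 → 4-byte char (#3). Advance 4.
Byte at offset 10: 0xF0 = 11110000 → 4-byte char (#4). Advance 4.
Byte at offset 14: 0xE5 = 11100101 → 3-byte char (#5). Advance 3.
Byte at offset 17: 0xF0 = 11110000 → 4-byte char (#6). Advance 4.
Byte at offset 21: 0xE9 = 11101001 → 3-byte char (#7). Advance 3.
Byte at offset 24: 0xF1 = 11110001 → 4-byte char (#8). Advance 4.
Byte at offset 28: 0xF4 = 11110100 → 4-byte char (#9). Advance 4.
Byte at offset 32: 0xEF = 11101111 → 3-byte char (#10). Advance 3.
Reached end at offset 35 after 10 code points.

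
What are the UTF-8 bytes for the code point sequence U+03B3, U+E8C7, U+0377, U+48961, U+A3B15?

CE B3 EE A3 87 CD B7 F1 88 A5 A1 F2 A3 AC 95

U+03B3: 2-byte form → CE B3.
U+E8C7: 3-byte form → EE A3 87.
U+0377: 2-byte form → CD B7.
U+48961: 4-byte form → F1 88 A5 A1.
U+A3B15: 4-byte form → F2 A3 AC 95.
Concatenated (15 bytes): CE B3 EE A3 87 CD B7 F1 88 A5 A1 F2 A3 AC 95.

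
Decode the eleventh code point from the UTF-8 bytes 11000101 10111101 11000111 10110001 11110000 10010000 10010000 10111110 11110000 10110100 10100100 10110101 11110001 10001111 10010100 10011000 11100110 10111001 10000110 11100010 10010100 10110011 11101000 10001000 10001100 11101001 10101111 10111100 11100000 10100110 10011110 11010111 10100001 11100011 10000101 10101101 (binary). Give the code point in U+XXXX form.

U+05E1

Offset 0: leading byte 0xC5 = 11000101 → 2-byte char #1 = C5 BD.
Offset 2: leading byte 0xC7 = 11000111 → 2-byte char #2 = C7 B1.
Offset 4: leading byte 0xF0 = 11110000 → 4-byte char #3 = F0 90 90 BE.
Offset 8: leading byte 0xF0 = 11110000 → 4-byte char #4 = F0 B4 A4 B5.
Offset 12: leading byte 0xF1 = 11110001 → 4-byte char #5 = F1 8F 94 98.
Offset 16: leading byte 0xE6 = 11100110 → 3-byte char #6 = E6 B9 86.
Offset 19: leading byte 0xE2 = 11100010 → 3-byte char #7 = E2 94 B3.
Offset 22: leading byte 0xE8 = 11101000 → 3-byte char #8 = E8 88 8C.
Offset 25: leading byte 0xE9 = 11101001 → 3-byte char #9 = E9 AF BC.
Offset 28: leading byte 0xE0 = 11100000 → 3-byte char #10 = E0 A6 9E.
Offset 31: leading byte 0xD7 = 11010111 → 2-byte char #11 = D7 A1.
Leading byte 0xD7 = 11010111 matches 110xxxxx → 2-byte sequence.
Byte 1: 0xD7 = 11010111, payload 10111 (5 bits).
Byte 2: 0xA1 = 10100001 (10xxxxxx ✓), payload 100001.
Concatenate: 10111100001 = 0x5E1 (11 bits → U+05E1).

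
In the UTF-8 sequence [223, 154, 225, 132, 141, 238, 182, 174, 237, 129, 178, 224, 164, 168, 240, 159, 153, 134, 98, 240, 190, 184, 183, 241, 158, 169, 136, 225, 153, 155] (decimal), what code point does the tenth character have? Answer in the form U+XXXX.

Offset 0: leading byte 0xDF = 11011111 → 2-byte char #1 = DF 9A.
Offset 2: leading byte 0xE1 = 11100001 → 3-byte char #2 = E1 84 8D.
Offset 5: leading byte 0xEE = 11101110 → 3-byte char #3 = EE B6 AE.
Offset 8: leading byte 0xED = 11101101 → 3-byte char #4 = ED 81 B2.
Offset 11: leading byte 0xE0 = 11100000 → 3-byte char #5 = E0 A4 A8.
Offset 14: leading byte 0xF0 = 11110000 → 4-byte char #6 = F0 9F 99 86.
Offset 18: leading byte 0x62 = 01100010 → 1-byte char #7 = 62.
Offset 19: leading byte 0xF0 = 11110000 → 4-byte char #8 = F0 BE B8 B7.
Offset 23: leading byte 0xF1 = 11110001 → 4-byte char #9 = F1 9E A9 88.
Offset 27: leading byte 0xE1 = 11100001 → 3-byte char #10 = E1 99 9B.
Leading byte 0xE1 = 11100001 matches 1110xxxx → 3-byte sequence.
Byte 1: 0xE1 = 11100001, payload 0001 (4 bits).
Byte 2: 0x99 = 10011001 (10xxxxxx ✓), payload 011001.
Byte 3: 0x9B = 10011011 (10xxxxxx ✓), payload 011011.
Concatenate: 0001011001011011 = 0x165B (16 bits → U+165B).

U+165B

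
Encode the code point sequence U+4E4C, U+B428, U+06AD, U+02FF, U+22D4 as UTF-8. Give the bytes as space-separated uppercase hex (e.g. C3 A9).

E4 B9 8C EB 90 A8 DA AD CB BF E2 8B 94

U+4E4C: 3-byte form → E4 B9 8C.
U+B428: 3-byte form → EB 90 A8.
U+06AD: 2-byte form → DA AD.
U+02FF: 2-byte form → CB BF.
U+22D4: 3-byte form → E2 8B 94.
Concatenated (13 bytes): E4 B9 8C EB 90 A8 DA AD CB BF E2 8B 94.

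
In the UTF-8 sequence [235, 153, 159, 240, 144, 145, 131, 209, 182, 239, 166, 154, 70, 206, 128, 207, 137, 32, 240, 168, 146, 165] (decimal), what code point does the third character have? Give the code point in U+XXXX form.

Offset 0: leading byte 0xEB = 11101011 → 3-byte char #1 = EB 99 9F.
Offset 3: leading byte 0xF0 = 11110000 → 4-byte char #2 = F0 90 91 83.
Offset 7: leading byte 0xD1 = 11010001 → 2-byte char #3 = D1 B6.
Leading byte 0xD1 = 11010001 matches 110xxxxx → 2-byte sequence.
Byte 1: 0xD1 = 11010001, payload 10001 (5 bits).
Byte 2: 0xB6 = 10110110 (10xxxxxx ✓), payload 110110.
Concatenate: 10001110110 = 0x476 (11 bits → U+0476).

U+0476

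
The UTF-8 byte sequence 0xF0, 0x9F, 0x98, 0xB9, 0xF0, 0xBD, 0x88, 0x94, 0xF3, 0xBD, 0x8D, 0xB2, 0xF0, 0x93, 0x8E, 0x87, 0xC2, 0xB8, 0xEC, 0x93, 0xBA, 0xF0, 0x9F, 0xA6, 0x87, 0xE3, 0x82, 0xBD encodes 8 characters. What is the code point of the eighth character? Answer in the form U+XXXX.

U+30BD

Offset 0: leading byte 0xF0 = 11110000 → 4-byte char #1 = F0 9F 98 B9.
Offset 4: leading byte 0xF0 = 11110000 → 4-byte char #2 = F0 BD 88 94.
Offset 8: leading byte 0xF3 = 11110011 → 4-byte char #3 = F3 BD 8D B2.
Offset 12: leading byte 0xF0 = 11110000 → 4-byte char #4 = F0 93 8E 87.
Offset 16: leading byte 0xC2 = 11000010 → 2-byte char #5 = C2 B8.
Offset 18: leading byte 0xEC = 11101100 → 3-byte char #6 = EC 93 BA.
Offset 21: leading byte 0xF0 = 11110000 → 4-byte char #7 = F0 9F A6 87.
Offset 25: leading byte 0xE3 = 11100011 → 3-byte char #8 = E3 82 BD.
Leading byte 0xE3 = 11100011 matches 1110xxxx → 3-byte sequence.
Byte 1: 0xE3 = 11100011, payload 0011 (4 bits).
Byte 2: 0x82 = 10000010 (10xxxxxx ✓), payload 000010.
Byte 3: 0xBD = 10111101 (10xxxxxx ✓), payload 111101.
Concatenate: 0011000010111101 = 0x30BD (16 bits → U+30BD).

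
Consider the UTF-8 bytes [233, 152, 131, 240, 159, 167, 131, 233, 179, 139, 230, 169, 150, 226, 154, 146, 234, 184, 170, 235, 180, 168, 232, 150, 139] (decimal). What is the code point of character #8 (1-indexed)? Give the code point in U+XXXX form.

Offset 0: leading byte 0xE9 = 11101001 → 3-byte char #1 = E9 98 83.
Offset 3: leading byte 0xF0 = 11110000 → 4-byte char #2 = F0 9F A7 83.
Offset 7: leading byte 0xE9 = 11101001 → 3-byte char #3 = E9 B3 8B.
Offset 10: leading byte 0xE6 = 11100110 → 3-byte char #4 = E6 A9 96.
Offset 13: leading byte 0xE2 = 11100010 → 3-byte char #5 = E2 9A 92.
Offset 16: leading byte 0xEA = 11101010 → 3-byte char #6 = EA B8 AA.
Offset 19: leading byte 0xEB = 11101011 → 3-byte char #7 = EB B4 A8.
Offset 22: leading byte 0xE8 = 11101000 → 3-byte char #8 = E8 96 8B.
Leading byte 0xE8 = 11101000 matches 1110xxxx → 3-byte sequence.
Byte 1: 0xE8 = 11101000, payload 1000 (4 bits).
Byte 2: 0x96 = 10010110 (10xxxxxx ✓), payload 010110.
Byte 3: 0x8B = 10001011 (10xxxxxx ✓), payload 001011.
Concatenate: 1000010110001011 = 0x858B (16 bits → U+858B).

U+858B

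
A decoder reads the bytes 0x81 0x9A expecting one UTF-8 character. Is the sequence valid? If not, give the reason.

invalid (continuation byte with no leading byte)

Byte 0x81 = 10000001 has the form 10xxxxxx — a continuation byte — but there is no preceding leading byte.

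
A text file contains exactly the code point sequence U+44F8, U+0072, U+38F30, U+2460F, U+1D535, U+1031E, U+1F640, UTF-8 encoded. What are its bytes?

E4 93 B8 72 F0 B8 BC B0 F0 A4 98 8F F0 9D 94 B5 F0 90 8C 9E F0 9F 99 80

U+44F8: 3-byte form → E4 93 B8.
U+0072: 1-byte form → 72.
U+38F30: 4-byte form → F0 B8 BC B0.
U+2460F: 4-byte form → F0 A4 98 8F.
U+1D535: 4-byte form → F0 9D 94 B5.
U+1031E: 4-byte form → F0 90 8C 9E.
U+1F640: 4-byte form → F0 9F 99 80.
Concatenated (24 bytes): E4 93 B8 72 F0 B8 BC B0 F0 A4 98 8F F0 9D 94 B5 F0 90 8C 9E F0 9F 99 80.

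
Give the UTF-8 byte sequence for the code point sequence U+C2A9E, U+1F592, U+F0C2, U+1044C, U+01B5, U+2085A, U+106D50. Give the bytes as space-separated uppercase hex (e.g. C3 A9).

U+C2A9E: 4-byte form → F3 82 AA 9E.
U+1F592: 4-byte form → F0 9F 96 92.
U+F0C2: 3-byte form → EF 83 82.
U+1044C: 4-byte form → F0 90 91 8C.
U+01B5: 2-byte form → C6 B5.
U+2085A: 4-byte form → F0 A0 A1 9A.
U+106D50: 4-byte form → F4 86 B5 90.
Concatenated (25 bytes): F3 82 AA 9E F0 9F 96 92 EF 83 82 F0 90 91 8C C6 B5 F0 A0 A1 9A F4 86 B5 90.

F3 82 AA 9E F0 9F 96 92 EF 83 82 F0 90 91 8C C6 B5 F0 A0 A1 9A F4 86 B5 90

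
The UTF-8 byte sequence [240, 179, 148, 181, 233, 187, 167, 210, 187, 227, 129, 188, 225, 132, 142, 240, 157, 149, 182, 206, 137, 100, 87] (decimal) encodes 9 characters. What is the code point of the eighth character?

Offset 0: leading byte 0xF0 = 11110000 → 4-byte char #1 = F0 B3 94 B5.
Offset 4: leading byte 0xE9 = 11101001 → 3-byte char #2 = E9 BB A7.
Offset 7: leading byte 0xD2 = 11010010 → 2-byte char #3 = D2 BB.
Offset 9: leading byte 0xE3 = 11100011 → 3-byte char #4 = E3 81 BC.
Offset 12: leading byte 0xE1 = 11100001 → 3-byte char #5 = E1 84 8E.
Offset 15: leading byte 0xF0 = 11110000 → 4-byte char #6 = F0 9D 95 B6.
Offset 19: leading byte 0xCE = 11001110 → 2-byte char #7 = CE 89.
Offset 21: leading byte 0x64 = 01100100 → 1-byte char #8 = 64.
Leading byte 0x64 = 01100100 matches 0xxxxxxx → 1-byte sequence.
Byte 1: 0x64 = 01100100, payload 1100100 (7 bits).
Concatenate: 1100100 = 0x64 (7 bits → U+0064).

U+0064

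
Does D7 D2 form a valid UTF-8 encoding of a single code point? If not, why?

Leading byte 0xD7 = 11010111 → 2-byte form.
Byte 2 is 0xD2 = 11010010, which is not 10xxxxxx — expected a continuation byte.

invalid (non-continuation byte where continuation expected)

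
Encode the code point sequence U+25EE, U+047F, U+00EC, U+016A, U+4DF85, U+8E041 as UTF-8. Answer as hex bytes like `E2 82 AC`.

E2 97 AE D1 BF C3 AC C5 AA F1 8D BE 85 F2 8E 81 81

U+25EE: 3-byte form → E2 97 AE.
U+047F: 2-byte form → D1 BF.
U+00EC: 2-byte form → C3 AC.
U+016A: 2-byte form → C5 AA.
U+4DF85: 4-byte form → F1 8D BE 85.
U+8E041: 4-byte form → F2 8E 81 81.
Concatenated (17 bytes): E2 97 AE D1 BF C3 AC C5 AA F1 8D BE 85 F2 8E 81 81.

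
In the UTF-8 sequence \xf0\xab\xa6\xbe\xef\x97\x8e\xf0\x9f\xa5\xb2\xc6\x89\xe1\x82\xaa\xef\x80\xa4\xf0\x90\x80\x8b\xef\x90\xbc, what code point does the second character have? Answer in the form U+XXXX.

Offset 0: leading byte 0xF0 = 11110000 → 4-byte char #1 = F0 AB A6 BE.
Offset 4: leading byte 0xEF = 11101111 → 3-byte char #2 = EF 97 8E.
Leading byte 0xEF = 11101111 matches 1110xxxx → 3-byte sequence.
Byte 1: 0xEF = 11101111, payload 1111 (4 bits).
Byte 2: 0x97 = 10010111 (10xxxxxx ✓), payload 010111.
Byte 3: 0x8E = 10001110 (10xxxxxx ✓), payload 001110.
Concatenate: 1111010111001110 = 0xF5CE (16 bits → U+F5CE).

U+F5CE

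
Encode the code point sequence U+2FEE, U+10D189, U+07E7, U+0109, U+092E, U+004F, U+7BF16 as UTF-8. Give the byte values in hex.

U+2FEE: 3-byte form → E2 BF AE.
U+10D189: 4-byte form → F4 8D 86 89.
U+07E7: 2-byte form → DF A7.
U+0109: 2-byte form → C4 89.
U+092E: 3-byte form → E0 A4 AE.
U+004F: 1-byte form → 4F.
U+7BF16: 4-byte form → F1 BB BC 96.
Concatenated (19 bytes): E2 BF AE F4 8D 86 89 DF A7 C4 89 E0 A4 AE 4F F1 BB BC 96.

E2 BF AE F4 8D 86 89 DF A7 C4 89 E0 A4 AE 4F F1 BB BC 96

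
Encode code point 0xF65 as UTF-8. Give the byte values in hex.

U+0F65 = 0xF65 = 3941 decimal. In range U+0800–U+FFFF → 3-byte form: 1110xxxx 10xxxxxx 10xxxxxx.
Binary (16 bits): 0000111101100101.
Split 4+6+6: 0000 | 111101 | 100101.
Byte 1: 11100000 = 0xE0.
Byte 2: 10111101 = 0xBD.
Byte 3: 10100101 = 0xA5.

E0 BD A5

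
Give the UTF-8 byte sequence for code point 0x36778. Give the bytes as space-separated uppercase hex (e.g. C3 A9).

U+36778 = 0x36778 = 223096 decimal. In range U+10000–U+10FFFF → 4-byte form: 11110xxx 10xxxxxx 10xxxxxx 10xxxxxx.
Binary (21 bits): 000110110011101111000.
Split 3+6+6+6: 000 | 110110 | 011101 | 111000.
Byte 1: 11110000 = 0xF0.
Byte 2: 10110110 = 0xB6.
Byte 3: 10011101 = 0x9D.
Byte 4: 10111000 = 0xB8.

F0 B6 9D B8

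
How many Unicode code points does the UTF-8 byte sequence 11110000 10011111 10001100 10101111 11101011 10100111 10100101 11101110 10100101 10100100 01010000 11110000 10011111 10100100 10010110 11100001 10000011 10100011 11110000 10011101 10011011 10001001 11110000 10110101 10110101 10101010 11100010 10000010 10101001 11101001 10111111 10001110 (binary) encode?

10

Byte at offset 0: 0xF0 = 11110000 → 4-byte char (#1). Advance 4.
Byte at offset 4: 0xEB = 11101011 → 3-byte char (#2). Advance 3.
Byte at offset 7: 0xEE = 11101110 → 3-byte char (#3). Advance 3.
Byte at offset 10: 0x50 = 01010000 → 1-byte char (#4). Advance 1.
Byte at offset 11: 0xF0 = 11110000 → 4-byte char (#5). Advance 4.
Byte at offset 15: 0xE1 = 11100001 → 3-byte char (#6). Advance 3.
Byte at offset 18: 0xF0 = 11110000 → 4-byte char (#7). Advance 4.
Byte at offset 22: 0xF0 = 11110000 → 4-byte char (#8). Advance 4.
Byte at offset 26: 0xE2 = 11100010 → 3-byte char (#9). Advance 3.
Byte at offset 29: 0xE9 = 11101001 → 3-byte char (#10). Advance 3.
Reached end at offset 32 after 10 code points.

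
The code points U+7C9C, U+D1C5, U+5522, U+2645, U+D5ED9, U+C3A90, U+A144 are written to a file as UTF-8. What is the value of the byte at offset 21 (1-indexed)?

0xEA

1-indexed offset 21 is 0-indexed offset 20.
U+7C9C → 3-byte form E7 B2 9C at offsets 0–2.
U+D1C5 → 3-byte form ED 87 85 at offsets 3–5.
U+5522 → 3-byte form E5 94 A2 at offsets 6–8.
U+2645 → 3-byte form E2 99 85 at offsets 9–11.
U+D5ED9 → 4-byte form F3 95 BB 99 at offsets 12–15.
U+C3A90 → 4-byte form F3 83 AA 90 at offsets 16–19.
U+A144 → 3-byte form EA 85 84 at offsets 20–22.
Offset 20 falls in char 7's range; it's byte 1 of EA 85 84 = 0xEA.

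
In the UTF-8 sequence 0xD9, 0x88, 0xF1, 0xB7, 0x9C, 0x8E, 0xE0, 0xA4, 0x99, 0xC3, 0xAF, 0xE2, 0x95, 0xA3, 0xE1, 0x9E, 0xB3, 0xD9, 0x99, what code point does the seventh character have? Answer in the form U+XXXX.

U+0659

Offset 0: leading byte 0xD9 = 11011001 → 2-byte char #1 = D9 88.
Offset 2: leading byte 0xF1 = 11110001 → 4-byte char #2 = F1 B7 9C 8E.
Offset 6: leading byte 0xE0 = 11100000 → 3-byte char #3 = E0 A4 99.
Offset 9: leading byte 0xC3 = 11000011 → 2-byte char #4 = C3 AF.
Offset 11: leading byte 0xE2 = 11100010 → 3-byte char #5 = E2 95 A3.
Offset 14: leading byte 0xE1 = 11100001 → 3-byte char #6 = E1 9E B3.
Offset 17: leading byte 0xD9 = 11011001 → 2-byte char #7 = D9 99.
Leading byte 0xD9 = 11011001 matches 110xxxxx → 2-byte sequence.
Byte 1: 0xD9 = 11011001, payload 11001 (5 bits).
Byte 2: 0x99 = 10011001 (10xxxxxx ✓), payload 011001.
Concatenate: 11001011001 = 0x659 (11 bits → U+0659).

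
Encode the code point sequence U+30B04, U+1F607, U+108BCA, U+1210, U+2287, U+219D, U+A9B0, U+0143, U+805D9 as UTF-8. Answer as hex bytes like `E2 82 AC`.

F0 B0 AC 84 F0 9F 98 87 F4 88 AF 8A E1 88 90 E2 8A 87 E2 86 9D EA A6 B0 C5 83 F2 80 97 99

U+30B04: 4-byte form → F0 B0 AC 84.
U+1F607: 4-byte form → F0 9F 98 87.
U+108BCA: 4-byte form → F4 88 AF 8A.
U+1210: 3-byte form → E1 88 90.
U+2287: 3-byte form → E2 8A 87.
U+219D: 3-byte form → E2 86 9D.
U+A9B0: 3-byte form → EA A6 B0.
U+0143: 2-byte form → C5 83.
U+805D9: 4-byte form → F2 80 97 99.
Concatenated (30 bytes): F0 B0 AC 84 F0 9F 98 87 F4 88 AF 8A E1 88 90 E2 8A 87 E2 86 9D EA A6 B0 C5 83 F2 80 97 99.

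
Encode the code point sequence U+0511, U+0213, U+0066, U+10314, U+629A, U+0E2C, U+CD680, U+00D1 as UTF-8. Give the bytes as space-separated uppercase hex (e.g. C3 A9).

U+0511: 2-byte form → D4 91.
U+0213: 2-byte form → C8 93.
U+0066: 1-byte form → 66.
U+10314: 4-byte form → F0 90 8C 94.
U+629A: 3-byte form → E6 8A 9A.
U+0E2C: 3-byte form → E0 B8 AC.
U+CD680: 4-byte form → F3 8D 9A 80.
U+00D1: 2-byte form → C3 91.
Concatenated (21 bytes): D4 91 C8 93 66 F0 90 8C 94 E6 8A 9A E0 B8 AC F3 8D 9A 80 C3 91.

D4 91 C8 93 66 F0 90 8C 94 E6 8A 9A E0 B8 AC F3 8D 9A 80 C3 91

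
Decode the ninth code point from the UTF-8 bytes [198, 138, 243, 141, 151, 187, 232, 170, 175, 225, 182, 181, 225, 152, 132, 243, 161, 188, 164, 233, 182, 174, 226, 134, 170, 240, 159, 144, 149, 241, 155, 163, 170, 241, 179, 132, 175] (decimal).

Offset 0: leading byte 0xC6 = 11000110 → 2-byte char #1 = C6 8A.
Offset 2: leading byte 0xF3 = 11110011 → 4-byte char #2 = F3 8D 97 BB.
Offset 6: leading byte 0xE8 = 11101000 → 3-byte char #3 = E8 AA AF.
Offset 9: leading byte 0xE1 = 11100001 → 3-byte char #4 = E1 B6 B5.
Offset 12: leading byte 0xE1 = 11100001 → 3-byte char #5 = E1 98 84.
Offset 15: leading byte 0xF3 = 11110011 → 4-byte char #6 = F3 A1 BC A4.
Offset 19: leading byte 0xE9 = 11101001 → 3-byte char #7 = E9 B6 AE.
Offset 22: leading byte 0xE2 = 11100010 → 3-byte char #8 = E2 86 AA.
Offset 25: leading byte 0xF0 = 11110000 → 4-byte char #9 = F0 9F 90 95.
Leading byte 0xF0 = 11110000 matches 11110xxx → 4-byte sequence.
Byte 1: 0xF0 = 11110000, payload 000 (3 bits).
Byte 2: 0x9F = 10011111 (10xxxxxx ✓), payload 011111.
Byte 3: 0x90 = 10010000 (10xxxxxx ✓), payload 010000.
Byte 4: 0x95 = 10010101 (10xxxxxx ✓), payload 010101.
Concatenate: 000011111010000010101 = 0x1F415 (21 bits → U+1F415).

U+1F415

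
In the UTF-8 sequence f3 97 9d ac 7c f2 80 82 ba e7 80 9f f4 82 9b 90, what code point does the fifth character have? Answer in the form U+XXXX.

U+1026D0

Offset 0: leading byte 0xF3 = 11110011 → 4-byte char #1 = F3 97 9D AC.
Offset 4: leading byte 0x7C = 01111100 → 1-byte char #2 = 7C.
Offset 5: leading byte 0xF2 = 11110010 → 4-byte char #3 = F2 80 82 BA.
Offset 9: leading byte 0xE7 = 11100111 → 3-byte char #4 = E7 80 9F.
Offset 12: leading byte 0xF4 = 11110100 → 4-byte char #5 = F4 82 9B 90.
Leading byte 0xF4 = 11110100 matches 11110xxx → 4-byte sequence.
Byte 1: 0xF4 = 11110100, payload 100 (3 bits).
Byte 2: 0x82 = 10000010 (10xxxxxx ✓), payload 000010.
Byte 3: 0x9B = 10011011 (10xxxxxx ✓), payload 011011.
Byte 4: 0x90 = 10010000 (10xxxxxx ✓), payload 010000.
Concatenate: 100000010011011010000 = 0x1026D0 (21 bits → U+1026D0).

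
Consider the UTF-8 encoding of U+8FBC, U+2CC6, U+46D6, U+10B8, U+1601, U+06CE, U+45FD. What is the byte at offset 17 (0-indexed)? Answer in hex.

U+8FBC → 3-byte form E8 BE BC at offsets 0–2.
U+2CC6 → 3-byte form E2 B3 86 at offsets 3–5.
U+46D6 → 3-byte form E4 9B 96 at offsets 6–8.
U+10B8 → 3-byte form E1 82 B8 at offsets 9–11.
U+1601 → 3-byte form E1 98 81 at offsets 12–14.
U+06CE → 2-byte form DB 8E at offsets 15–16.
U+45FD → 3-byte form E4 97 BD at offsets 17–19.
Offset 17 falls in char 7's range; it's byte 1 of E4 97 BD = 0xE4.

0xE4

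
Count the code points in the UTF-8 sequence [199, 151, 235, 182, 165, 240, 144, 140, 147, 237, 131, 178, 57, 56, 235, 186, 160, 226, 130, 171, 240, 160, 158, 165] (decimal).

Byte at offset 0: 0xC7 = 11000111 → 2-byte char (#1). Advance 2.
Byte at offset 2: 0xEB = 11101011 → 3-byte char (#2). Advance 3.
Byte at offset 5: 0xF0 = 11110000 → 4-byte char (#3). Advance 4.
Byte at offset 9: 0xED = 11101101 → 3-byte char (#4). Advance 3.
Byte at offset 12: 0x39 = 00111001 → 1-byte char (#5). Advance 1.
Byte at offset 13: 0x38 = 00111000 → 1-byte char (#6). Advance 1.
Byte at offset 14: 0xEB = 11101011 → 3-byte char (#7). Advance 3.
Byte at offset 17: 0xE2 = 11100010 → 3-byte char (#8). Advance 3.
Byte at offset 20: 0xF0 = 11110000 → 4-byte char (#9). Advance 4.
Reached end at offset 24 after 9 code points.

9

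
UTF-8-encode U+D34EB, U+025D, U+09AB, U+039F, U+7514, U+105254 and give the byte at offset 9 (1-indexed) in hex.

1-indexed offset 9 is 0-indexed offset 8.
U+D34EB → 4-byte form F3 93 93 AB at offsets 0–3.
U+025D → 2-byte form C9 9D at offsets 4–5.
U+09AB → 3-byte form E0 A6 AB at offsets 6–8.
Offset 8 falls in char 3's range; it's byte 3 of E0 A6 AB = 0xAB.

0xAB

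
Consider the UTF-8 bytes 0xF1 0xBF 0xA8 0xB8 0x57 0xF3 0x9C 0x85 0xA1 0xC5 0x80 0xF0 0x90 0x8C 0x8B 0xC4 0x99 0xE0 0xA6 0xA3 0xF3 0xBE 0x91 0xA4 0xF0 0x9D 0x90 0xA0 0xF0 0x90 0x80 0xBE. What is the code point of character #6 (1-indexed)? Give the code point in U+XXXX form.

Offset 0: leading byte 0xF1 = 11110001 → 4-byte char #1 = F1 BF A8 B8.
Offset 4: leading byte 0x57 = 01010111 → 1-byte char #2 = 57.
Offset 5: leading byte 0xF3 = 11110011 → 4-byte char #3 = F3 9C 85 A1.
Offset 9: leading byte 0xC5 = 11000101 → 2-byte char #4 = C5 80.
Offset 11: leading byte 0xF0 = 11110000 → 4-byte char #5 = F0 90 8C 8B.
Offset 15: leading byte 0xC4 = 11000100 → 2-byte char #6 = C4 99.
Leading byte 0xC4 = 11000100 matches 110xxxxx → 2-byte sequence.
Byte 1: 0xC4 = 11000100, payload 00100 (5 bits).
Byte 2: 0x99 = 10011001 (10xxxxxx ✓), payload 011001.
Concatenate: 00100011001 = 0x119 (11 bits → U+0119).

U+0119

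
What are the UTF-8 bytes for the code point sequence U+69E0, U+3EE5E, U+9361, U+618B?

E6 A7 A0 F0 BE B9 9E E9 8D A1 E6 86 8B

U+69E0: 3-byte form → E6 A7 A0.
U+3EE5E: 4-byte form → F0 BE B9 9E.
U+9361: 3-byte form → E9 8D A1.
U+618B: 3-byte form → E6 86 8B.
Concatenated (13 bytes): E6 A7 A0 F0 BE B9 9E E9 8D A1 E6 86 8B.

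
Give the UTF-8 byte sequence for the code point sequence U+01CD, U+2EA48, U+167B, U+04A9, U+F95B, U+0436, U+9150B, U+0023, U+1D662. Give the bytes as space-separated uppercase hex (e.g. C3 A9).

U+01CD: 2-byte form → C7 8D.
U+2EA48: 4-byte form → F0 AE A9 88.
U+167B: 3-byte form → E1 99 BB.
U+04A9: 2-byte form → D2 A9.
U+F95B: 3-byte form → EF A5 9B.
U+0436: 2-byte form → D0 B6.
U+9150B: 4-byte form → F2 91 94 8B.
U+0023: 1-byte form → 23.
U+1D662: 4-byte form → F0 9D 99 A2.
Concatenated (25 bytes): C7 8D F0 AE A9 88 E1 99 BB D2 A9 EF A5 9B D0 B6 F2 91 94 8B 23 F0 9D 99 A2.

C7 8D F0 AE A9 88 E1 99 BB D2 A9 EF A5 9B D0 B6 F2 91 94 8B 23 F0 9D 99 A2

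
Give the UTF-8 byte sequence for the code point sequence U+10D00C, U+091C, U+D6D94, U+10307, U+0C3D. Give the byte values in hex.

U+10D00C: 4-byte form → F4 8D 80 8C.
U+091C: 3-byte form → E0 A4 9C.
U+D6D94: 4-byte form → F3 96 B6 94.
U+10307: 4-byte form → F0 90 8C 87.
U+0C3D: 3-byte form → E0 B0 BD.
Concatenated (18 bytes): F4 8D 80 8C E0 A4 9C F3 96 B6 94 F0 90 8C 87 E0 B0 BD.

F4 8D 80 8C E0 A4 9C F3 96 B6 94 F0 90 8C 87 E0 B0 BD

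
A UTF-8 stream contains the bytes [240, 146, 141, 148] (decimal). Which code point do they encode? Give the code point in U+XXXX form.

U+12354

Leading byte 0xF0 = 11110000 matches 11110xxx → 4-byte sequence.
Byte 1: 0xF0 = 11110000, payload 000 (3 bits).
Byte 2: 0x92 = 10010010 (10xxxxxx ✓), payload 010010.
Byte 3: 0x8D = 10001101 (10xxxxxx ✓), payload 001101.
Byte 4: 0x94 = 10010100 (10xxxxxx ✓), payload 010100.
Concatenate: 000010010001101010100 = 0x12354 (21 bits → U+12354).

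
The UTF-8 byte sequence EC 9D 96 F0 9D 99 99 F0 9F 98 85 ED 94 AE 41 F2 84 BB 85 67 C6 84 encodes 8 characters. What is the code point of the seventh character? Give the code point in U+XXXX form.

U+0067

Offset 0: leading byte 0xEC = 11101100 → 3-byte char #1 = EC 9D 96.
Offset 3: leading byte 0xF0 = 11110000 → 4-byte char #2 = F0 9D 99 99.
Offset 7: leading byte 0xF0 = 11110000 → 4-byte char #3 = F0 9F 98 85.
Offset 11: leading byte 0xED = 11101101 → 3-byte char #4 = ED 94 AE.
Offset 14: leading byte 0x41 = 01000001 → 1-byte char #5 = 41.
Offset 15: leading byte 0xF2 = 11110010 → 4-byte char #6 = F2 84 BB 85.
Offset 19: leading byte 0x67 = 01100111 → 1-byte char #7 = 67.
Leading byte 0x67 = 01100111 matches 0xxxxxxx → 1-byte sequence.
Byte 1: 0x67 = 01100111, payload 1100111 (7 bits).
Concatenate: 1100111 = 0x67 (7 bits → U+0067).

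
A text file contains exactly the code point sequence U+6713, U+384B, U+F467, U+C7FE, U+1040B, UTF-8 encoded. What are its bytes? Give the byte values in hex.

U+6713: 3-byte form → E6 9C 93.
U+384B: 3-byte form → E3 A1 8B.
U+F467: 3-byte form → EF 91 A7.
U+C7FE: 3-byte form → EC 9F BE.
U+1040B: 4-byte form → F0 90 90 8B.
Concatenated (16 bytes): E6 9C 93 E3 A1 8B EF 91 A7 EC 9F BE F0 90 90 8B.

E6 9C 93 E3 A1 8B EF 91 A7 EC 9F BE F0 90 90 8B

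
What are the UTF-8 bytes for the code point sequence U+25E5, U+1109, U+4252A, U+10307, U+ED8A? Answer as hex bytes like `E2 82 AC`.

E2 97 A5 E1 84 89 F1 82 94 AA F0 90 8C 87 EE B6 8A

U+25E5: 3-byte form → E2 97 A5.
U+1109: 3-byte form → E1 84 89.
U+4252A: 4-byte form → F1 82 94 AA.
U+10307: 4-byte form → F0 90 8C 87.
U+ED8A: 3-byte form → EE B6 8A.
Concatenated (17 bytes): E2 97 A5 E1 84 89 F1 82 94 AA F0 90 8C 87 EE B6 8A.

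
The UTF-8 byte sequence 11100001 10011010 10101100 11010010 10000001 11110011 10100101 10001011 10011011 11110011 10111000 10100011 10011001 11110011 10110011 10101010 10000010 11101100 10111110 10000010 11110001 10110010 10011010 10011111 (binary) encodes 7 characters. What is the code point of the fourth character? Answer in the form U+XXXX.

U+F88D9

Offset 0: leading byte 0xE1 = 11100001 → 3-byte char #1 = E1 9A AC.
Offset 3: leading byte 0xD2 = 11010010 → 2-byte char #2 = D2 81.
Offset 5: leading byte 0xF3 = 11110011 → 4-byte char #3 = F3 A5 8B 9B.
Offset 9: leading byte 0xF3 = 11110011 → 4-byte char #4 = F3 B8 A3 99.
Leading byte 0xF3 = 11110011 matches 11110xxx → 4-byte sequence.
Byte 1: 0xF3 = 11110011, payload 011 (3 bits).
Byte 2: 0xB8 = 10111000 (10xxxxxx ✓), payload 111000.
Byte 3: 0xA3 = 10100011 (10xxxxxx ✓), payload 100011.
Byte 4: 0x99 = 10011001 (10xxxxxx ✓), payload 011001.
Concatenate: 011111000100011011001 = 0xF88D9 (21 bits → U+F88D9).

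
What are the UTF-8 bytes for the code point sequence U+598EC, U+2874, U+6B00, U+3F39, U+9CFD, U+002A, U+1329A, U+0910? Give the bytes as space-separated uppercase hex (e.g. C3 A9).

U+598EC: 4-byte form → F1 99 A3 AC.
U+2874: 3-byte form → E2 A1 B4.
U+6B00: 3-byte form → E6 AC 80.
U+3F39: 3-byte form → E3 BC B9.
U+9CFD: 3-byte form → E9 B3 BD.
U+002A: 1-byte form → 2A.
U+1329A: 4-byte form → F0 93 8A 9A.
U+0910: 3-byte form → E0 A4 90.
Concatenated (24 bytes): F1 99 A3 AC E2 A1 B4 E6 AC 80 E3 BC B9 E9 B3 BD 2A F0 93 8A 9A E0 A4 90.

F1 99 A3 AC E2 A1 B4 E6 AC 80 E3 BC B9 E9 B3 BD 2A F0 93 8A 9A E0 A4 90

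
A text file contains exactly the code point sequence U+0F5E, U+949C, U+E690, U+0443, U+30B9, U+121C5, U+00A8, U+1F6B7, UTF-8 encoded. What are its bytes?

U+0F5E: 3-byte form → E0 BD 9E.
U+949C: 3-byte form → E9 92 9C.
U+E690: 3-byte form → EE 9A 90.
U+0443: 2-byte form → D1 83.
U+30B9: 3-byte form → E3 82 B9.
U+121C5: 4-byte form → F0 92 87 85.
U+00A8: 2-byte form → C2 A8.
U+1F6B7: 4-byte form → F0 9F 9A B7.
Concatenated (24 bytes): E0 BD 9E E9 92 9C EE 9A 90 D1 83 E3 82 B9 F0 92 87 85 C2 A8 F0 9F 9A B7.

E0 BD 9E E9 92 9C EE 9A 90 D1 83 E3 82 B9 F0 92 87 85 C2 A8 F0 9F 9A B7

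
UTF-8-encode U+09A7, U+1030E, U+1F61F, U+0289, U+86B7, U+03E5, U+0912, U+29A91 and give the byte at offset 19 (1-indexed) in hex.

1-indexed offset 19 is 0-indexed offset 18.
U+09A7 → 3-byte form E0 A6 A7 at offsets 0–2.
U+1030E → 4-byte form F0 90 8C 8E at offsets 3–6.
U+1F61F → 4-byte form F0 9F 98 9F at offsets 7–10.
U+0289 → 2-byte form CA 89 at offsets 11–12.
U+86B7 → 3-byte form E8 9A B7 at offsets 13–15.
U+03E5 → 2-byte form CF A5 at offsets 16–17.
U+0912 → 3-byte form E0 A4 92 at offsets 18–20.
Offset 18 falls in char 7's range; it's byte 1 of E0 A4 92 = 0xE0.

0xE0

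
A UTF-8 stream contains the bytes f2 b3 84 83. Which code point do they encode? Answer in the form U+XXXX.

U+B3103

Leading byte 0xF2 = 11110010 matches 11110xxx → 4-byte sequence.
Byte 1: 0xF2 = 11110010, payload 010 (3 bits).
Byte 2: 0xB3 = 10110011 (10xxxxxx ✓), payload 110011.
Byte 3: 0x84 = 10000100 (10xxxxxx ✓), payload 000100.
Byte 4: 0x83 = 10000011 (10xxxxxx ✓), payload 000011.
Concatenate: 010110011000100000011 = 0xB3103 (21 bits → U+B3103).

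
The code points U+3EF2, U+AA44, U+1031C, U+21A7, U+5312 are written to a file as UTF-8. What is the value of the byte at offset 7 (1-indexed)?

1-indexed offset 7 is 0-indexed offset 6.
U+3EF2 → 3-byte form E3 BB B2 at offsets 0–2.
U+AA44 → 3-byte form EA A9 84 at offsets 3–5.
U+1031C → 4-byte form F0 90 8C 9C at offsets 6–9.
Offset 6 falls in char 3's range; it's byte 1 of F0 90 8C 9C = 0xF0.

0xF0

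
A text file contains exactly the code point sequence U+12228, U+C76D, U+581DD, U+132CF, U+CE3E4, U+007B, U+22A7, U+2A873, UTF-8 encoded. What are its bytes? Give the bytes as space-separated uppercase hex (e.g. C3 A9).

U+12228: 4-byte form → F0 92 88 A8.
U+C76D: 3-byte form → EC 9D AD.
U+581DD: 4-byte form → F1 98 87 9D.
U+132CF: 4-byte form → F0 93 8B 8F.
U+CE3E4: 4-byte form → F3 8E 8F A4.
U+007B: 1-byte form → 7B.
U+22A7: 3-byte form → E2 8A A7.
U+2A873: 4-byte form → F0 AA A1 B3.
Concatenated (27 bytes): F0 92 88 A8 EC 9D AD F1 98 87 9D F0 93 8B 8F F3 8E 8F A4 7B E2 8A A7 F0 AA A1 B3.

F0 92 88 A8 EC 9D AD F1 98 87 9D F0 93 8B 8F F3 8E 8F A4 7B E2 8A A7 F0 AA A1 B3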